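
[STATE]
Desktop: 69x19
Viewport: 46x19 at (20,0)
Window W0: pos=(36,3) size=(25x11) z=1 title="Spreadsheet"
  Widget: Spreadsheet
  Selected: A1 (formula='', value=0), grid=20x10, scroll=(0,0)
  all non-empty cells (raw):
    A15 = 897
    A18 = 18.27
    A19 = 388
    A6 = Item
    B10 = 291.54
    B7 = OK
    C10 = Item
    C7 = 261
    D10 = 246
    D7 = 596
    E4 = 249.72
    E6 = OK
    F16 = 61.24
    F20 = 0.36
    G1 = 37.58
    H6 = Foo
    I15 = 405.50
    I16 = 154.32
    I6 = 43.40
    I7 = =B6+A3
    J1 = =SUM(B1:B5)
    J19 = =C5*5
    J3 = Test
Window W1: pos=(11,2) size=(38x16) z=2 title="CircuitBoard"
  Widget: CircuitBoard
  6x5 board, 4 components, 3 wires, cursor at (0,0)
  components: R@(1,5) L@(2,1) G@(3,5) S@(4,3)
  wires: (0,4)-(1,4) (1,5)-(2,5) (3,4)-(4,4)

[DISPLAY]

                                              
                                              
━━━━━━━━━━━━━━━━━━━━━━━━━━━━┓                 
Board                       ┃━━━━━━━━━━━┓     
────────────────────────────┨           ┃     
 3 4 5                      ┃───────────┨     
            ·               ┃           ┃     
            │               ┃   B       ┃     
            ·   R           ┃-----------┃     
                │           ┃       0   ┃     
L               ·           ┃       0   ┃     
                            ┃       0   ┃     
            ·   G           ┃       0   ┃     
            │               ┃━━━━━━━━━━━┛     
        S   ·               ┃                 
(0,0)                       ┃                 
                            ┃                 
━━━━━━━━━━━━━━━━━━━━━━━━━━━━┛                 
                                              


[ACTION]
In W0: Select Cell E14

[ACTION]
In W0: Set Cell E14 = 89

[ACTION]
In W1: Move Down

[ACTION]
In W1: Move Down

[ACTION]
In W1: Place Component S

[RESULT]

                                              
                                              
━━━━━━━━━━━━━━━━━━━━━━━━━━━━┓                 
Board                       ┃━━━━━━━━━━━┓     
────────────────────────────┨           ┃     
 3 4 5                      ┃───────────┨     
            ·               ┃           ┃     
            │               ┃   B       ┃     
            ·   R           ┃-----------┃     
                │           ┃       0   ┃     
L               ·           ┃       0   ┃     
                            ┃       0   ┃     
            ·   G           ┃       0   ┃     
            │               ┃━━━━━━━━━━━┛     
        S   ·               ┃                 
(2,0)                       ┃                 
                            ┃                 
━━━━━━━━━━━━━━━━━━━━━━━━━━━━┛                 
                                              


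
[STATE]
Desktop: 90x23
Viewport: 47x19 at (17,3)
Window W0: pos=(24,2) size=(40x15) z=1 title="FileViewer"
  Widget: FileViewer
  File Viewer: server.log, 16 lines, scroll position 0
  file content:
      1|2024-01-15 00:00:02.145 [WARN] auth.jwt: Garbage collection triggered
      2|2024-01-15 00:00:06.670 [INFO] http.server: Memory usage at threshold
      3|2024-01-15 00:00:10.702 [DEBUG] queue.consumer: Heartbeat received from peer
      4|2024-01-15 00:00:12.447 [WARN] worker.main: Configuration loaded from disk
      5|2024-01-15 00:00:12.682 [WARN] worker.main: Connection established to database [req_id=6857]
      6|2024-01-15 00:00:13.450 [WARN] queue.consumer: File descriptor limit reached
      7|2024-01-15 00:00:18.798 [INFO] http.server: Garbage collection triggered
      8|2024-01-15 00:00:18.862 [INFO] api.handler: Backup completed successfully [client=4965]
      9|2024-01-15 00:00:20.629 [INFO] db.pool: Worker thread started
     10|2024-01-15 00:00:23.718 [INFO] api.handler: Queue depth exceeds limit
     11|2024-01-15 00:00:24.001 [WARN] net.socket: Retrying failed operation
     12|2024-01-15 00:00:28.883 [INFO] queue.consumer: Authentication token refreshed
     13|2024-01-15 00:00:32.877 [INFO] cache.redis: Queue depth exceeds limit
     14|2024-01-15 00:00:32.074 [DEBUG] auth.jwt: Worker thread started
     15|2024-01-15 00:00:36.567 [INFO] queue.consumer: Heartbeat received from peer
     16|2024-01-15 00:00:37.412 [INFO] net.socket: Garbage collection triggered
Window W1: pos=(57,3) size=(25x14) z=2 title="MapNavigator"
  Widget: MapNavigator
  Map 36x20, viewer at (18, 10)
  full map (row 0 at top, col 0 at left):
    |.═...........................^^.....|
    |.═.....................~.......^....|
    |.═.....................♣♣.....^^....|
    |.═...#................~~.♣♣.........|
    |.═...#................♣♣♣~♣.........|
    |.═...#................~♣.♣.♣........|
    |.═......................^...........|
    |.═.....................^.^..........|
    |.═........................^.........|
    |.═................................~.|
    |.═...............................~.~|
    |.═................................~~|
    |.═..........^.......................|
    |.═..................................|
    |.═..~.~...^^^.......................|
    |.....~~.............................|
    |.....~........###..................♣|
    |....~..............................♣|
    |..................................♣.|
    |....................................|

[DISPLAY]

       ┃ FileViewer                     ┏━━━━━━
       ┠────────────────────────────────┃ MapNa
       ┃2024-01-15 00:00:02.145 [WARN] a┠──────
       ┃2024-01-15 00:00:06.670 [INFO] h┃......
       ┃2024-01-15 00:00:10.702 [DEBUG] ┃......
       ┃2024-01-15 00:00:12.447 [WARN] w┃......
       ┃2024-01-15 00:00:12.682 [WARN] w┃......
       ┃2024-01-15 00:00:13.450 [WARN] q┃......
       ┃2024-01-15 00:00:18.798 [INFO] h┃......
       ┃2024-01-15 00:00:18.862 [INFO] a┃......
       ┃2024-01-15 00:00:20.629 [INFO] d┃.....^
       ┃2024-01-15 00:00:23.718 [INFO] a┃......
       ┃2024-01-15 00:00:24.001 [WARN] n┃...^^^
       ┗━━━━━━━━━━━━━━━━━━━━━━━━━━━━━━━━┗━━━━━━
                                               
                                               
                                               
                                               
                                               


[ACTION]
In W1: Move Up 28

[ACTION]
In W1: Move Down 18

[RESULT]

       ┃ FileViewer                     ┏━━━━━━
       ┠────────────────────────────────┃ MapNa
       ┃2024-01-15 00:00:02.145 [WARN] a┠──────
       ┃2024-01-15 00:00:06.670 [INFO] h┃......
       ┃2024-01-15 00:00:10.702 [DEBUG] ┃...^^^
       ┃2024-01-15 00:00:12.447 [WARN] w┃......
       ┃2024-01-15 00:00:12.682 [WARN] w┃......
       ┃2024-01-15 00:00:13.450 [WARN] q┃......
       ┃2024-01-15 00:00:18.798 [INFO] h┃......
       ┃2024-01-15 00:00:18.862 [INFO] a┃......
       ┃2024-01-15 00:00:20.629 [INFO] d┃      
       ┃2024-01-15 00:00:23.718 [INFO] a┃      
       ┃2024-01-15 00:00:24.001 [WARN] n┃      
       ┗━━━━━━━━━━━━━━━━━━━━━━━━━━━━━━━━┗━━━━━━
                                               
                                               
                                               
                                               
                                               


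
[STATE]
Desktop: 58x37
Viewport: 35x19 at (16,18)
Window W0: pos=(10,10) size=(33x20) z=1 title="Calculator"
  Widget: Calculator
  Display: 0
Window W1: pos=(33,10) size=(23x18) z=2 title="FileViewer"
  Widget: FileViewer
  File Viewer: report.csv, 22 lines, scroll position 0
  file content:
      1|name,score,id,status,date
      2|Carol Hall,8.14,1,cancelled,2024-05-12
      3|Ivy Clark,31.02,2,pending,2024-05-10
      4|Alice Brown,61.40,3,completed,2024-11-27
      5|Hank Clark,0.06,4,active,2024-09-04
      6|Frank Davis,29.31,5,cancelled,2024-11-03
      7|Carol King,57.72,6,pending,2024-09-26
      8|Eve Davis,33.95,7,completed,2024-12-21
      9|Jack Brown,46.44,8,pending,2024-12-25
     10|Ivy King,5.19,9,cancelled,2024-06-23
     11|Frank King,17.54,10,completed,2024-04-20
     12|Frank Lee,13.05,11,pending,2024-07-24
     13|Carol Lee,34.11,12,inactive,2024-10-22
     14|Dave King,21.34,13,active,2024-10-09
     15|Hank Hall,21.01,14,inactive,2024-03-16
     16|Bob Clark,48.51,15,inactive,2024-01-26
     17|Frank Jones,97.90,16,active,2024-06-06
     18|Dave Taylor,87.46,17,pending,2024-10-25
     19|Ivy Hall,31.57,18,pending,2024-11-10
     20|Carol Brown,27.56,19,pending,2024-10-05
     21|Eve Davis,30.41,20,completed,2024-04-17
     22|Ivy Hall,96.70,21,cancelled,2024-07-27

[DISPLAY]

───┼───┼───┤     ┃Frank Davis,29.31
 2 │ 3 │ - │     ┃Carol King,57.72,
───┼───┼───┤     ┃Eve Davis,33.95,7
 . │ = │ + │     ┃Jack Brown,46.44,
───┼───┼───┤     ┃Ivy King,5.19,9,c
 MC│ MR│ M+│     ┃Frank King,17.54,
───┴───┴───┘     ┃Frank Lee,13.05,1
                 ┃Carol Lee,34.11,1
                 ┃Dave King,21.34,1
                 ┗━━━━━━━━━━━━━━━━━
                          ┃        
━━━━━━━━━━━━━━━━━━━━━━━━━━┛        
                                   
                                   
                                   
                                   
                                   
                                   
                                   


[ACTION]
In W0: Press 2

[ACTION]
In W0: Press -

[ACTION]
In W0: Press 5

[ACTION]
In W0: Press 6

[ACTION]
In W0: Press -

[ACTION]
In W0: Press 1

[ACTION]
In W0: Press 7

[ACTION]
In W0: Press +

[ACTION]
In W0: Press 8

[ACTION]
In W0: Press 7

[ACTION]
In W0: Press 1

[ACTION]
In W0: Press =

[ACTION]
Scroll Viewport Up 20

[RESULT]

                                   
                                   
                                   
                                   
                                   
                                   
                                   
                                   
                                   
                                   
━━━━━━━━━━━━━━━━━┏━━━━━━━━━━━━━━━━━
ulator           ┃ FileViewer      
─────────────────┠─────────────────
                 ┃name,score,id,sta
───┬───┬───┐     ┃Carol Hall,8.14,1
 8 │ 9 │ ÷ │     ┃Ivy Clark,31.02,2
───┼───┼───┤     ┃Alice Brown,61.40
 5 │ 6 │ × │     ┃Hank Clark,0.06,4
───┼───┼───┤     ┃Frank Davis,29.31


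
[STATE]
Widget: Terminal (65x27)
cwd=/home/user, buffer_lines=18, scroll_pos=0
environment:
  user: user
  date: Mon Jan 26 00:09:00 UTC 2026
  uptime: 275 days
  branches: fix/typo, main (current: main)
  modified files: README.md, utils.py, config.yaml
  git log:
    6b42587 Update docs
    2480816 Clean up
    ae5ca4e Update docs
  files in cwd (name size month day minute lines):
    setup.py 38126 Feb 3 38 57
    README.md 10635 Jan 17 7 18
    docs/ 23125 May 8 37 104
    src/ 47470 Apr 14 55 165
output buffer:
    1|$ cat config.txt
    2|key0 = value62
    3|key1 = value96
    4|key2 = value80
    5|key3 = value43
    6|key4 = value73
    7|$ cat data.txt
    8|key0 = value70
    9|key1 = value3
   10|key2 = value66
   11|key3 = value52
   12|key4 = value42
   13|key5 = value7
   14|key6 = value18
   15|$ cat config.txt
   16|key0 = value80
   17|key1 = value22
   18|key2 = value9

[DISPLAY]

$ cat config.txt                                                 
key0 = value62                                                   
key1 = value96                                                   
key2 = value80                                                   
key3 = value43                                                   
key4 = value73                                                   
$ cat data.txt                                                   
key0 = value70                                                   
key1 = value3                                                    
key2 = value66                                                   
key3 = value52                                                   
key4 = value42                                                   
key5 = value7                                                    
key6 = value18                                                   
$ cat config.txt                                                 
key0 = value80                                                   
key1 = value22                                                   
key2 = value9                                                    
$ █                                                              
                                                                 
                                                                 
                                                                 
                                                                 
                                                                 
                                                                 
                                                                 
                                                                 


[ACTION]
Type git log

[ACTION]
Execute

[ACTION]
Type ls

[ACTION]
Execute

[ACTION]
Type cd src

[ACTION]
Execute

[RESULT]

$ cat config.txt                                                 
key0 = value62                                                   
key1 = value96                                                   
key2 = value80                                                   
key3 = value43                                                   
key4 = value73                                                   
$ cat data.txt                                                   
key0 = value70                                                   
key1 = value3                                                    
key2 = value66                                                   
key3 = value52                                                   
key4 = value42                                                   
key5 = value7                                                    
key6 = value18                                                   
$ cat config.txt                                                 
key0 = value80                                                   
key1 = value22                                                   
key2 = value9                                                    
$ git log                                                        
6b42587 Update docs                                              
2480816 Clean up                                                 
ae5ca4e Update docs                                              
$ ls                                                             
setup.py  README.md  docs/  src/                                 
$ cd src                                                         
                                                                 
$ █                                                              


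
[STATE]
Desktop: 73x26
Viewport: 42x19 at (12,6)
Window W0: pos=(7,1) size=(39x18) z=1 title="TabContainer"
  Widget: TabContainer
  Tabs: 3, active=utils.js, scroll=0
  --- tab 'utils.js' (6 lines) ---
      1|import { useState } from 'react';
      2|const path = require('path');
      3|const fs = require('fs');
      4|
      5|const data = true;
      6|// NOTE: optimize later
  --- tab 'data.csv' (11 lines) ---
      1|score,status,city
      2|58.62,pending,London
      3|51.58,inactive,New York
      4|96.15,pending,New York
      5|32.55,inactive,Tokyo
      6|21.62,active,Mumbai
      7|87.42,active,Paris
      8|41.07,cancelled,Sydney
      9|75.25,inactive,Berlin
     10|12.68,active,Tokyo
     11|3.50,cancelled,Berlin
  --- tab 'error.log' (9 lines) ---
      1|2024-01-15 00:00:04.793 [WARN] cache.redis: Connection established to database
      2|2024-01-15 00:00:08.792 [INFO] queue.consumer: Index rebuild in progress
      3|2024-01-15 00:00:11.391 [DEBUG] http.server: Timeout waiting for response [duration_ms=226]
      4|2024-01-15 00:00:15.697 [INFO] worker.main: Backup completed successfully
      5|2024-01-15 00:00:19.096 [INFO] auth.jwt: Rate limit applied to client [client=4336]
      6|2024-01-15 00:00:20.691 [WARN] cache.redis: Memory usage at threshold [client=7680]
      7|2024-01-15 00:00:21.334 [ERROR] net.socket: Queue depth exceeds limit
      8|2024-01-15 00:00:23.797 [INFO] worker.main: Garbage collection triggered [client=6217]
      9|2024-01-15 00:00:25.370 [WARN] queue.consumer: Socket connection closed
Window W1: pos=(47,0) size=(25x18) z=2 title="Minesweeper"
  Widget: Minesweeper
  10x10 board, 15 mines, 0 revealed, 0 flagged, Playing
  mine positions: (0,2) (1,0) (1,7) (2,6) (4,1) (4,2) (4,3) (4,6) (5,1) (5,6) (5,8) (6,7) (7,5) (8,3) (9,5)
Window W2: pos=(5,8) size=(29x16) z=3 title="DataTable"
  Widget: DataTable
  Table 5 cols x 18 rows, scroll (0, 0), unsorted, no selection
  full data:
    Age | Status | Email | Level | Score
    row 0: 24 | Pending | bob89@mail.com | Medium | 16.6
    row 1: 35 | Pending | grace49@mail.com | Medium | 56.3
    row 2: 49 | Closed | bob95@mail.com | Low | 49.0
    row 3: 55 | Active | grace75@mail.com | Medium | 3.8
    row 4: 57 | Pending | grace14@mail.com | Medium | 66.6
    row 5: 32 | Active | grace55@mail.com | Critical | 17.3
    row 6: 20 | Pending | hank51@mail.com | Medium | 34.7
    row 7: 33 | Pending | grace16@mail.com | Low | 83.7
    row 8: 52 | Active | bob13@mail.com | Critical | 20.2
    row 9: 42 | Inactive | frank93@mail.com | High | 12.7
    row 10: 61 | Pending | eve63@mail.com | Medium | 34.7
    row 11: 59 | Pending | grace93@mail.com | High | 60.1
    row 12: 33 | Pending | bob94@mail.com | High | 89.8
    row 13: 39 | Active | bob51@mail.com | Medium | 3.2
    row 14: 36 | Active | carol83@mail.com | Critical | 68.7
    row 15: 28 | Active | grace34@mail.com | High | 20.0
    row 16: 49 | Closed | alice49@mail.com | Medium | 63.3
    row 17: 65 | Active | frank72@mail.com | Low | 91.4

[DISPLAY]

rt { useState } from 'react';    ┃ ┃■■■■■■
t path = require('path');        ┃ ┃■■■■■■
━━━━━━━━━━━━━━━━━━━━━┓           ┃ ┃■■■■■■
able                 ┃           ┃ ┃■■■■■■
─────────────────────┨           ┃ ┃■■■■■■
atus  │Email         ┃           ┃ ┃■■■■■■
──────┼──────────────┃           ┃ ┃■■■■■■
nding │bob89@mail.com┃           ┃ ┃      
nding │grace49@mail.c┃           ┃ ┃      
osed  │bob95@mail.com┃           ┃ ┃      
tive  │grace75@mail.c┃           ┃ ┃      
nding │grace14@mail.c┃           ┃ ┗━━━━━━
tive  │grace55@mail.c┃━━━━━━━━━━━┛        
nding │hank51@mail.co┃                    
nding │grace16@mail.c┃                    
tive  │bob13@mail.com┃                    
active│frank93@mail.c┃                    
━━━━━━━━━━━━━━━━━━━━━┛                    
                                          


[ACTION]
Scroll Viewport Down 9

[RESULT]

t path = require('path');        ┃ ┃■■■■■■
━━━━━━━━━━━━━━━━━━━━━┓           ┃ ┃■■■■■■
able                 ┃           ┃ ┃■■■■■■
─────────────────────┨           ┃ ┃■■■■■■
atus  │Email         ┃           ┃ ┃■■■■■■
──────┼──────────────┃           ┃ ┃■■■■■■
nding │bob89@mail.com┃           ┃ ┃      
nding │grace49@mail.c┃           ┃ ┃      
osed  │bob95@mail.com┃           ┃ ┃      
tive  │grace75@mail.c┃           ┃ ┃      
nding │grace14@mail.c┃           ┃ ┗━━━━━━
tive  │grace55@mail.c┃━━━━━━━━━━━┛        
nding │hank51@mail.co┃                    
nding │grace16@mail.c┃                    
tive  │bob13@mail.com┃                    
active│frank93@mail.c┃                    
━━━━━━━━━━━━━━━━━━━━━┛                    
                                          
                                          


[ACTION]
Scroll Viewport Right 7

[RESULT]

= require('path');        ┃ ┃■■■■■■■■■■   
━━━━━━━━━━━━━━┓           ┃ ┃■■■■■■■■■■   
              ┃           ┃ ┃■■■■■■■■■■   
──────────────┨           ┃ ┃■■■■■■■■■■   
Email         ┃           ┃ ┃■■■■■■■■■■   
──────────────┃           ┃ ┃■■■■■■■■■■   
bob89@mail.com┃           ┃ ┃             
grace49@mail.c┃           ┃ ┃             
bob95@mail.com┃           ┃ ┃             
grace75@mail.c┃           ┃ ┃             
grace14@mail.c┃           ┃ ┗━━━━━━━━━━━━━
grace55@mail.c┃━━━━━━━━━━━┛               
hank51@mail.co┃                           
grace16@mail.c┃                           
bob13@mail.com┃                           
frank93@mail.c┃                           
━━━━━━━━━━━━━━┛                           
                                          
                                          


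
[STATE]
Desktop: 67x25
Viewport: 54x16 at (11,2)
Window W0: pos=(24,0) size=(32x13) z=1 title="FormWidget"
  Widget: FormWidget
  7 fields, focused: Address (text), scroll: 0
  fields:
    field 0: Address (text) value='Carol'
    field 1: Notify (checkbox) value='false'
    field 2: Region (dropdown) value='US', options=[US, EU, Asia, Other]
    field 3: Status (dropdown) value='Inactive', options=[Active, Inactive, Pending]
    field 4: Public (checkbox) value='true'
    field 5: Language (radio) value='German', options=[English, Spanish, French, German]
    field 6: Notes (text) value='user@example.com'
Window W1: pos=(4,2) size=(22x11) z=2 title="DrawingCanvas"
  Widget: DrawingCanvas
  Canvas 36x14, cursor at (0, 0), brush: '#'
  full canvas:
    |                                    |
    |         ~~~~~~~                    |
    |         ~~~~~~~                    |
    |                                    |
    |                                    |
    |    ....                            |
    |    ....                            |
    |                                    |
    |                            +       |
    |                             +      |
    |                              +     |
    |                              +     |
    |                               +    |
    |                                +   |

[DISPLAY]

━━━━━━━━━━━━━━┓─────────────────────────────┨         
ngCanvas      ┃ Address:    [Carol         ]┃         
──────────────┨ Notify:     [ ]             ┃         
              ┃ Region:     [US           ▼]┃         
   ~~~~~~~    ┃ Status:     [Inactive     ▼]┃         
   ~~~~~~~    ┃ Public:     [x]             ┃         
              ┃ Language:   ( ) English  ( )┃         
              ┃ Notes:      [user@example.c]┃         
..            ┃                             ┃         
..            ┃                             ┃         
━━━━━━━━━━━━━━┛━━━━━━━━━━━━━━━━━━━━━━━━━━━━━┛         
                                                      
                                                      
                                                      
                                                      
                                                      


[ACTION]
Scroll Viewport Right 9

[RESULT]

━━━━━━━━━━━━┓─────────────────────────────┨           
Canvas      ┃ Address:    [Carol         ]┃           
────────────┨ Notify:     [ ]             ┃           
            ┃ Region:     [US           ▼]┃           
 ~~~~~~~    ┃ Status:     [Inactive     ▼]┃           
 ~~~~~~~    ┃ Public:     [x]             ┃           
            ┃ Language:   ( ) English  ( )┃           
            ┃ Notes:      [user@example.c]┃           
            ┃                             ┃           
            ┃                             ┃           
━━━━━━━━━━━━┛━━━━━━━━━━━━━━━━━━━━━━━━━━━━━┛           
                                                      
                                                      
                                                      
                                                      
                                                      


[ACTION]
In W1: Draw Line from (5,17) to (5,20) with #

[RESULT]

━━━━━━━━━━━━┓─────────────────────────────┨           
Canvas      ┃ Address:    [Carol         ]┃           
────────────┨ Notify:     [ ]             ┃           
            ┃ Region:     [US           ▼]┃           
 ~~~~~~~    ┃ Status:     [Inactive     ▼]┃           
 ~~~~~~~    ┃ Public:     [x]             ┃           
            ┃ Language:   ( ) English  ( )┃           
            ┃ Notes:      [user@example.c]┃           
         ###┃                             ┃           
            ┃                             ┃           
━━━━━━━━━━━━┛━━━━━━━━━━━━━━━━━━━━━━━━━━━━━┛           
                                                      
                                                      
                                                      
                                                      
                                                      


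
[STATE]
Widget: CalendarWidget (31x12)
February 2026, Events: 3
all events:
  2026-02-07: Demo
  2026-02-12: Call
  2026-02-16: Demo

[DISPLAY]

         February 2026         
Mo Tu We Th Fr Sa Su           
                   1           
 2  3  4  5  6  7*  8          
 9 10 11 12* 13 14 15          
16* 17 18 19 20 21 22          
23 24 25 26 27 28              
                               
                               
                               
                               
                               


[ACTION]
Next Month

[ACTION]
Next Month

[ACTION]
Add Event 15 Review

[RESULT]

           April 2026          
Mo Tu We Th Fr Sa Su           
       1  2  3  4  5           
 6  7  8  9 10 11 12           
13 14 15* 16 17 18 19          
20 21 22 23 24 25 26           
27 28 29 30                    
                               
                               
                               
                               
                               


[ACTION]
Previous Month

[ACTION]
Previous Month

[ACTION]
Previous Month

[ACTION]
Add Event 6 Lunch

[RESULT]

          January 2026         
Mo Tu We Th Fr Sa Su           
          1  2  3  4           
 5  6*  7  8  9 10 11          
12 13 14 15 16 17 18           
19 20 21 22 23 24 25           
26 27 28 29 30 31              
                               
                               
                               
                               
                               


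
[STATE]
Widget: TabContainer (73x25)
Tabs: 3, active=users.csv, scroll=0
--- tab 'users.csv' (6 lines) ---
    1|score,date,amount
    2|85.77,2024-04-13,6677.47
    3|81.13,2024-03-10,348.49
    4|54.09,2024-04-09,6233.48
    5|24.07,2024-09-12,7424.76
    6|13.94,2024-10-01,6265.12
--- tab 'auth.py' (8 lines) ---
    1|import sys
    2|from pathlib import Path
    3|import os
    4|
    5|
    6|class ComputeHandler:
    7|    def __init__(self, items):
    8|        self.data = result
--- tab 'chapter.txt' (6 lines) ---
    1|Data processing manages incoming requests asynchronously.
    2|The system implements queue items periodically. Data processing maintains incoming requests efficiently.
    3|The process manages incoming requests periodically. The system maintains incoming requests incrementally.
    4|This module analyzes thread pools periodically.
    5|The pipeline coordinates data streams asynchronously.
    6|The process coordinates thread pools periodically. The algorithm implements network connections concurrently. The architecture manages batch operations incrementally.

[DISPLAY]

[users.csv]│ auth.py │ chapter.txt                                       
─────────────────────────────────────────────────────────────────────────
score,date,amount                                                        
85.77,2024-04-13,6677.47                                                 
81.13,2024-03-10,348.49                                                  
54.09,2024-04-09,6233.48                                                 
24.07,2024-09-12,7424.76                                                 
13.94,2024-10-01,6265.12                                                 
                                                                         
                                                                         
                                                                         
                                                                         
                                                                         
                                                                         
                                                                         
                                                                         
                                                                         
                                                                         
                                                                         
                                                                         
                                                                         
                                                                         
                                                                         
                                                                         
                                                                         


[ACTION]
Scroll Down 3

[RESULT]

[users.csv]│ auth.py │ chapter.txt                                       
─────────────────────────────────────────────────────────────────────────
54.09,2024-04-09,6233.48                                                 
24.07,2024-09-12,7424.76                                                 
13.94,2024-10-01,6265.12                                                 
                                                                         
                                                                         
                                                                         
                                                                         
                                                                         
                                                                         
                                                                         
                                                                         
                                                                         
                                                                         
                                                                         
                                                                         
                                                                         
                                                                         
                                                                         
                                                                         
                                                                         
                                                                         
                                                                         
                                                                         


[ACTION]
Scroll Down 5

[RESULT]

[users.csv]│ auth.py │ chapter.txt                                       
─────────────────────────────────────────────────────────────────────────
13.94,2024-10-01,6265.12                                                 
                                                                         
                                                                         
                                                                         
                                                                         
                                                                         
                                                                         
                                                                         
                                                                         
                                                                         
                                                                         
                                                                         
                                                                         
                                                                         
                                                                         
                                                                         
                                                                         
                                                                         
                                                                         
                                                                         
                                                                         
                                                                         
                                                                         


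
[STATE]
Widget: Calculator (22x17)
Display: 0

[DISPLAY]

                     0
┌───┬───┬───┬───┐     
│ 7 │ 8 │ 9 │ ÷ │     
├───┼───┼───┼───┤     
│ 4 │ 5 │ 6 │ × │     
├───┼───┼───┼───┤     
│ 1 │ 2 │ 3 │ - │     
├───┼───┼───┼───┤     
│ 0 │ . │ = │ + │     
├───┼───┼───┼───┤     
│ C │ MC│ MR│ M+│     
└───┴───┴───┴───┘     
                      
                      
                      
                      
                      


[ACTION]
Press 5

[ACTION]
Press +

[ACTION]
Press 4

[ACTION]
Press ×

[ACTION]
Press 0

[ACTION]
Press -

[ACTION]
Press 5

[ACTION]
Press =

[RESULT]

                    -5
┌───┬───┬───┬───┐     
│ 7 │ 8 │ 9 │ ÷ │     
├───┼───┼───┼───┤     
│ 4 │ 5 │ 6 │ × │     
├───┼───┼───┼───┤     
│ 1 │ 2 │ 3 │ - │     
├───┼───┼───┼───┤     
│ 0 │ . │ = │ + │     
├───┼───┼───┼───┤     
│ C │ MC│ MR│ M+│     
└───┴───┴───┴───┘     
                      
                      
                      
                      
                      


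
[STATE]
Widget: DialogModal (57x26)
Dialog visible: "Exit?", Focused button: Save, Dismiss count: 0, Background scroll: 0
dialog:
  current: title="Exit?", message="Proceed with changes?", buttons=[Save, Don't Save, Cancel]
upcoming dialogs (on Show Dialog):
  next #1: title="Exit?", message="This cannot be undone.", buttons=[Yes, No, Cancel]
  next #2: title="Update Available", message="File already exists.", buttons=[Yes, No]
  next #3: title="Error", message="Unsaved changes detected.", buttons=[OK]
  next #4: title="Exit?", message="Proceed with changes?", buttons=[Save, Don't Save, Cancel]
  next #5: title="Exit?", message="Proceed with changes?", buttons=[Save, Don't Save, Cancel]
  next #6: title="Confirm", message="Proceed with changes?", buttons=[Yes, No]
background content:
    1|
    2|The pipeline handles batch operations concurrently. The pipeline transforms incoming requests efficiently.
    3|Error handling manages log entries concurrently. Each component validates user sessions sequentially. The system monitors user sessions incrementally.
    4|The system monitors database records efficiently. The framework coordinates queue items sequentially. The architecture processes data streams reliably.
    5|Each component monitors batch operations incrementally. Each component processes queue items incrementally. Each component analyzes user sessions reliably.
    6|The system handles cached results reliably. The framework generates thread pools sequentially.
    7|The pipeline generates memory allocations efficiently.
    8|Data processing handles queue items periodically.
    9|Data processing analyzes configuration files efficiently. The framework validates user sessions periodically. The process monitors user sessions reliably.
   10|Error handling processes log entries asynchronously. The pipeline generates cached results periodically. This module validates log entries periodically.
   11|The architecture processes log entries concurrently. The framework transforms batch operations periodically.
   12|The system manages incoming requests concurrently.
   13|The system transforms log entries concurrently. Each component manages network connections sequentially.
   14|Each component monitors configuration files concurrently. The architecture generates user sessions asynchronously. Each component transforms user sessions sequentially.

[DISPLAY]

                                                         
The pipeline handles batch operations concurrently. The p
Error handling manages log entries concurrently. Each com
The system monitors database records efficiently. The fra
Each component monitors batch operations incrementally. E
The system handles cached results reliably. The framework
The pipeline generates memory allocations efficiently.   
Data processing handles queue items periodically.        
Data processing analyzes configuration files efficiently.
Error handling processes log entries asynchronously. The 
The architec┌──────────────────────────────┐rrently. The 
The system m│            Exit?             │ently.       
The system t│    Proceed with changes?     │ly. Each comp
Each compone│ [Save]  Don't Save   Cancel  │concurrently.
            └──────────────────────────────┘             
                                                         
                                                         
                                                         
                                                         
                                                         
                                                         
                                                         
                                                         
                                                         
                                                         
                                                         


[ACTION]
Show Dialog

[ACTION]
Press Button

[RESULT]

                                                         
The pipeline handles batch operations concurrently. The p
Error handling manages log entries concurrently. Each com
The system monitors database records efficiently. The fra
Each component monitors batch operations incrementally. E
The system handles cached results reliably. The framework
The pipeline generates memory allocations efficiently.   
Data processing handles queue items periodically.        
Data processing analyzes configuration files efficiently.
Error handling processes log entries asynchronously. The 
The architecture processes log entries concurrently. The 
The system manages incoming requests concurrently.       
The system transforms log entries concurrently. Each comp
Each component monitors configuration files concurrently.
                                                         
                                                         
                                                         
                                                         
                                                         
                                                         
                                                         
                                                         
                                                         
                                                         
                                                         
                                                         


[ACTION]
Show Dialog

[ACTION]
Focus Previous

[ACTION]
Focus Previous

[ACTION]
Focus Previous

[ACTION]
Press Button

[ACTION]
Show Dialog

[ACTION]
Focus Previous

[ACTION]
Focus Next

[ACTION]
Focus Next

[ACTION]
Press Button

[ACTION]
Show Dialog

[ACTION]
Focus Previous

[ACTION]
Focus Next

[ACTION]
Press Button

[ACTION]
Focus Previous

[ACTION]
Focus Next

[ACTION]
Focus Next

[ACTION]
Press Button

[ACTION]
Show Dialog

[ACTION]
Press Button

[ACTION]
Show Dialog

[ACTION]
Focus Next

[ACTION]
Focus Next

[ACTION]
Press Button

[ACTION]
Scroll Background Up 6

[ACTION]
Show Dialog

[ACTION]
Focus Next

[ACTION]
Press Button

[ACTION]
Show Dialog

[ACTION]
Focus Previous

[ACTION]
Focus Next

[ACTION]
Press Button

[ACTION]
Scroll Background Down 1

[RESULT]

The pipeline handles batch operations concurrently. The p
Error handling manages log entries concurrently. Each com
The system monitors database records efficiently. The fra
Each component monitors batch operations incrementally. E
The system handles cached results reliably. The framework
The pipeline generates memory allocations efficiently.   
Data processing handles queue items periodically.        
Data processing analyzes configuration files efficiently.
Error handling processes log entries asynchronously. The 
The architecture processes log entries concurrently. The 
The system manages incoming requests concurrently.       
The system transforms log entries concurrently. Each comp
Each component monitors configuration files concurrently.
                                                         
                                                         
                                                         
                                                         
                                                         
                                                         
                                                         
                                                         
                                                         
                                                         
                                                         
                                                         
                                                         
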